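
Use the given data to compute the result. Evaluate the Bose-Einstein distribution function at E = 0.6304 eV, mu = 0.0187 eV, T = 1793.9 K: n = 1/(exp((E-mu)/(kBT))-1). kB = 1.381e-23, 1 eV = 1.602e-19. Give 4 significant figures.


Step 1: (E - mu) = 0.6117 eV
Step 2: x = (E-mu)*eV/(kB*T) = 0.6117*1.602e-19/(1.381e-23*1793.9) = 3.956
Step 3: exp(x) = 52.23
Step 4: n = 1/(exp(x)-1) = 0.01952

0.01952


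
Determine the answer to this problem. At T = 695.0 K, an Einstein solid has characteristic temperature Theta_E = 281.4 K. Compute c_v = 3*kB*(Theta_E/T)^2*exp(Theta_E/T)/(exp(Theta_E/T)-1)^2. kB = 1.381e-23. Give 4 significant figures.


Step 1: x = Theta_E/T = 281.4/695.0 = 0.4049
Step 2: x^2 = 0.1639
Step 3: exp(x) = 1.499
Step 4: c_v = 3*1.381e-23*0.1639*1.499/(1.499-1)^2 = 4.087e-23

4.087e-23


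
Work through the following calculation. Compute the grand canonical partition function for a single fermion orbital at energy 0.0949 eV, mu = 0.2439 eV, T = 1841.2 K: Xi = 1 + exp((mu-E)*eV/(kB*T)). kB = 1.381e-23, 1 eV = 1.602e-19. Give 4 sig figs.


Step 1: (mu - E) = 0.2439 - 0.0949 = 0.149 eV
Step 2: x = (mu-E)*eV/(kB*T) = 0.149*1.602e-19/(1.381e-23*1841.2) = 0.9388
Step 3: exp(x) = 2.557
Step 4: Xi = 1 + 2.557 = 3.557

3.557


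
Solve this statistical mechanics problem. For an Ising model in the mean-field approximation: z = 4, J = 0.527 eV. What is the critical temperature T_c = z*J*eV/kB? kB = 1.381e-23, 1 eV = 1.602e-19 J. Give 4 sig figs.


Step 1: z*J = 4*0.527 = 2.108 eV
Step 2: Convert to Joules: 2.108*1.602e-19 = 3.377e-19 J
Step 3: T_c = 3.377e-19 / 1.381e-23 = 2.445e+04 K

2.445e+04


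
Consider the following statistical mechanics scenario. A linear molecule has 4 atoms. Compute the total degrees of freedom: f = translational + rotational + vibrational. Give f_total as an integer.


Step 1: Translational DOF = 3
Step 2: Rotational DOF (linear) = 2
Step 3: Vibrational DOF = 3*4 - 5 = 7
Step 4: Total = 3 + 2 + 7 = 12

12


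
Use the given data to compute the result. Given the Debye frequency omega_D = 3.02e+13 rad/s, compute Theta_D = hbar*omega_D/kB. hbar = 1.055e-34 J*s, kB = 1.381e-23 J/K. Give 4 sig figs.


Step 1: hbar*omega_D = 1.055e-34 * 3.02e+13 = 3.186e-21 J
Step 2: Theta_D = 3.186e-21 / 1.381e-23
Step 3: Theta_D = 230.7 K

230.7


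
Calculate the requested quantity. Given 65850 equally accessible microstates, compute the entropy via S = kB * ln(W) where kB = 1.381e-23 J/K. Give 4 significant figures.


Step 1: ln(W) = ln(65850) = 11.1
Step 2: S = kB * ln(W) = 1.381e-23 * 11.1
Step 3: S = 1.532e-22 J/K

1.532e-22


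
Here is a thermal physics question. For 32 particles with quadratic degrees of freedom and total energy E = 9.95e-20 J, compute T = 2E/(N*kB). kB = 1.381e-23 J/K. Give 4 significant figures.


Step 1: Numerator = 2*E = 2*9.95e-20 = 1.99e-19 J
Step 2: Denominator = N*kB = 32*1.381e-23 = 4.419e-22
Step 3: T = 1.99e-19 / 4.419e-22 = 450.3 K

450.3


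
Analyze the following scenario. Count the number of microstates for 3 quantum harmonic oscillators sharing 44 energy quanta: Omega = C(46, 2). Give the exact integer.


Step 1: Use binomial coefficient C(46, 2)
Step 2: Numerator = 46! / 44!
Step 3: Denominator = 2!
Step 4: Omega = 1035

1035


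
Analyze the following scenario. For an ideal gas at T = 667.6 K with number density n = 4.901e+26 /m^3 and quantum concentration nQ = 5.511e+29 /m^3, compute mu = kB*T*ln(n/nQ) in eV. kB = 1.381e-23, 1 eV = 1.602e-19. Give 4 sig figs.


Step 1: n/nQ = 4.901e+26/5.511e+29 = 0.0008893
Step 2: ln(n/nQ) = -7.025
Step 3: mu = kB*T*ln(n/nQ) = 9.22e-21*-7.025 = -6.477e-20 J
Step 4: Convert to eV: -6.477e-20/1.602e-19 = -0.4043 eV

-0.4043


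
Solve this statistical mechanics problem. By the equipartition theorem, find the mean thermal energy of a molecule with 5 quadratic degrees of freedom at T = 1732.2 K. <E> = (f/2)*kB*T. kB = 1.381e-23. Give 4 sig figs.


Step 1: f/2 = 5/2 = 2.5
Step 2: kB*T = 1.381e-23 * 1732.2 = 2.392e-20
Step 3: <E> = 2.5 * 2.392e-20 = 5.98e-20 J

5.98e-20


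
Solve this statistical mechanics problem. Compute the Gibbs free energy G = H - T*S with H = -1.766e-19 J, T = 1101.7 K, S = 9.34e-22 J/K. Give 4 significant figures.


Step 1: T*S = 1101.7 * 9.34e-22 = 1.029e-18 J
Step 2: G = H - T*S = -1.766e-19 - 1.029e-18
Step 3: G = -1.206e-18 J

-1.206e-18


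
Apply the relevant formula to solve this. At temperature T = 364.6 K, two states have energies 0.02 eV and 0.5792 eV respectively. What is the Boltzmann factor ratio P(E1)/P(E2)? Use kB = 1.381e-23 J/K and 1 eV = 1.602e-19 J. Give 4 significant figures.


Step 1: Compute energy difference dE = E1 - E2 = 0.02 - 0.5792 = -0.5592 eV
Step 2: Convert to Joules: dE_J = -0.5592 * 1.602e-19 = -8.958e-20 J
Step 3: Compute exponent = -dE_J / (kB * T) = -(-8.958e-20) / (1.381e-23 * 364.6) = 17.79
Step 4: P(E1)/P(E2) = exp(17.79) = 5.332e+07

5.332e+07


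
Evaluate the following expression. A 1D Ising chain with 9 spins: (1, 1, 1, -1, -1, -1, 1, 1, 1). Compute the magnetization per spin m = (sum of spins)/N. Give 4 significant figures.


Step 1: Count up spins (+1): 6, down spins (-1): 3
Step 2: Total magnetization M = 6 - 3 = 3
Step 3: m = M/N = 3/9 = 0.3333

0.3333


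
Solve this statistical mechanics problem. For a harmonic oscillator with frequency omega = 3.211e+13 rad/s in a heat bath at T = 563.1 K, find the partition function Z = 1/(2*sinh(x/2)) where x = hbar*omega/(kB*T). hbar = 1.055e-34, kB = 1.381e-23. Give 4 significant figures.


Step 1: Compute x = hbar*omega/(kB*T) = 1.055e-34*3.211e+13/(1.381e-23*563.1) = 0.4356
Step 2: x/2 = 0.2178
Step 3: sinh(x/2) = 0.2195
Step 4: Z = 1/(2*0.2195) = 2.277

2.277


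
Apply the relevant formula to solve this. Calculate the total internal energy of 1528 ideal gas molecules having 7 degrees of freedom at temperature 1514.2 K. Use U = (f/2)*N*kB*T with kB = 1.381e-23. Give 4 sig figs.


Step 1: f/2 = 7/2 = 3.5
Step 2: N*kB*T = 1528*1.381e-23*1514.2 = 3.195e-17
Step 3: U = 3.5 * 3.195e-17 = 1.118e-16 J

1.118e-16


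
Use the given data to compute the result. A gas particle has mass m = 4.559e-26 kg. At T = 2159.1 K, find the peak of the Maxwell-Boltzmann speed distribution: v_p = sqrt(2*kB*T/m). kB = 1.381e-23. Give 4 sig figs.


Step 1: Numerator = 2*kB*T = 2*1.381e-23*2159.1 = 5.963e-20
Step 2: Ratio = 5.963e-20 / 4.559e-26 = 1.308e+06
Step 3: v_p = sqrt(1.308e+06) = 1144 m/s

1144


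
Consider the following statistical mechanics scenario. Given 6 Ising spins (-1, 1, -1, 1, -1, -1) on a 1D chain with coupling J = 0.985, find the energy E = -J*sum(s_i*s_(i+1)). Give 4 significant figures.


Step 1: Nearest-neighbor products: -1, -1, -1, -1, 1
Step 2: Sum of products = -3
Step 3: E = -0.985 * -3 = 2.955

2.955


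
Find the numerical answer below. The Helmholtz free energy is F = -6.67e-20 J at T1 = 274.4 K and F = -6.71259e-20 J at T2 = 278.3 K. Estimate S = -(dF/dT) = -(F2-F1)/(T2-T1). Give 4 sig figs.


Step 1: dF = F2 - F1 = -6.71259e-20 - (-6.67e-20) = -4.259e-22 J
Step 2: dT = T2 - T1 = 278.3 - 274.4 = 3.9 K
Step 3: S = -dF/dT = -(-4.259e-22)/3.9 = 1.092e-22 J/K

1.092e-22


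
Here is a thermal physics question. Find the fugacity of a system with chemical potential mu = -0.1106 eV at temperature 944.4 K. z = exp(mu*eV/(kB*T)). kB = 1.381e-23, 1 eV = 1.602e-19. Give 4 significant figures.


Step 1: Convert mu to Joules: -0.1106*1.602e-19 = -1.772e-20 J
Step 2: kB*T = 1.381e-23*944.4 = 1.304e-20 J
Step 3: mu/(kB*T) = -1.359
Step 4: z = exp(-1.359) = 0.257

0.257


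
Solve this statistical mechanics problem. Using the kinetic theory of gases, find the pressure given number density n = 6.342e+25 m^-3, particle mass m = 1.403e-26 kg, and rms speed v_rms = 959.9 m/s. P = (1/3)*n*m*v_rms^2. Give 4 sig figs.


Step 1: v_rms^2 = 959.9^2 = 9.214e+05
Step 2: n*m = 6.342e+25*1.403e-26 = 0.8898
Step 3: P = (1/3)*0.8898*9.214e+05 = 2.733e+05 Pa

2.733e+05


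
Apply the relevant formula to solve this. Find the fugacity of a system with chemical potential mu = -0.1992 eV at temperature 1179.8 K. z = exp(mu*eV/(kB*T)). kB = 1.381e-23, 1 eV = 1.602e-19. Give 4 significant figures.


Step 1: Convert mu to Joules: -0.1992*1.602e-19 = -3.191e-20 J
Step 2: kB*T = 1.381e-23*1179.8 = 1.629e-20 J
Step 3: mu/(kB*T) = -1.959
Step 4: z = exp(-1.959) = 0.1411

0.1411


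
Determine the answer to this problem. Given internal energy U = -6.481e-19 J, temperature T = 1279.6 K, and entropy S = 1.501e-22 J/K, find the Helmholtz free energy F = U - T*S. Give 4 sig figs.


Step 1: T*S = 1279.6 * 1.501e-22 = 1.921e-19 J
Step 2: F = U - T*S = -6.481e-19 - 1.921e-19
Step 3: F = -8.402e-19 J

-8.402e-19


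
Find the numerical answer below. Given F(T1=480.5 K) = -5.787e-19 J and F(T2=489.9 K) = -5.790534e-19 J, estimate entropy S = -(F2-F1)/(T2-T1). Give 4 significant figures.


Step 1: dF = F2 - F1 = -5.790534e-19 - (-5.787e-19) = -3.534e-22 J
Step 2: dT = T2 - T1 = 489.9 - 480.5 = 9.4 K
Step 3: S = -dF/dT = -(-3.534e-22)/9.4 = 3.76e-23 J/K

3.76e-23


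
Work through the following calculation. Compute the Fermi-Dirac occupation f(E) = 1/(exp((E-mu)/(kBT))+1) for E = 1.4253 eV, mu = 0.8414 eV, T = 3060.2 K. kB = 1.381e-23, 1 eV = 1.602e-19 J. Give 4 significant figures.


Step 1: (E - mu) = 1.4253 - 0.8414 = 0.5839 eV
Step 2: Convert: (E-mu)*eV = 9.354e-20 J
Step 3: x = (E-mu)*eV/(kB*T) = 2.213
Step 4: f = 1/(exp(2.213)+1) = 0.09855

0.09855


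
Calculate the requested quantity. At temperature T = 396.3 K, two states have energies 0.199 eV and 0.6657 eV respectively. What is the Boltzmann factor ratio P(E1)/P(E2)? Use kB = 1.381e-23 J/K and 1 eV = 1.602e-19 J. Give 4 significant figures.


Step 1: Compute energy difference dE = E1 - E2 = 0.199 - 0.6657 = -0.4667 eV
Step 2: Convert to Joules: dE_J = -0.4667 * 1.602e-19 = -7.477e-20 J
Step 3: Compute exponent = -dE_J / (kB * T) = -(-7.477e-20) / (1.381e-23 * 396.3) = 13.66
Step 4: P(E1)/P(E2) = exp(13.66) = 8.568e+05

8.568e+05


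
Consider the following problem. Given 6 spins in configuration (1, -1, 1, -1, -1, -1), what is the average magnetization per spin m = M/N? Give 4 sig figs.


Step 1: Count up spins (+1): 2, down spins (-1): 4
Step 2: Total magnetization M = 2 - 4 = -2
Step 3: m = M/N = -2/6 = -0.3333

-0.3333


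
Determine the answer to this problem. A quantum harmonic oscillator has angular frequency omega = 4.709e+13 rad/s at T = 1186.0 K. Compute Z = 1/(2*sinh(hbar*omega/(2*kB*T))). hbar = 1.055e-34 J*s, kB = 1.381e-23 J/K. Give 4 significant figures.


Step 1: Compute x = hbar*omega/(kB*T) = 1.055e-34*4.709e+13/(1.381e-23*1186.0) = 0.3033
Step 2: x/2 = 0.1517
Step 3: sinh(x/2) = 0.1522
Step 4: Z = 1/(2*0.1522) = 3.284

3.284


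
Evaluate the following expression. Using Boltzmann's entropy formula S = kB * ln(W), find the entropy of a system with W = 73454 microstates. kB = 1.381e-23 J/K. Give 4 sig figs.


Step 1: ln(W) = ln(73454) = 11.2
Step 2: S = kB * ln(W) = 1.381e-23 * 11.2
Step 3: S = 1.547e-22 J/K

1.547e-22


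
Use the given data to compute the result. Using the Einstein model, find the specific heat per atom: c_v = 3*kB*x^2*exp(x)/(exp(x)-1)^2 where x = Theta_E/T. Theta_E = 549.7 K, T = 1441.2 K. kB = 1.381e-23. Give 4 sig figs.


Step 1: x = Theta_E/T = 549.7/1441.2 = 0.3814
Step 2: x^2 = 0.1455
Step 3: exp(x) = 1.464
Step 4: c_v = 3*1.381e-23*0.1455*1.464/(1.464-1)^2 = 4.093e-23

4.093e-23


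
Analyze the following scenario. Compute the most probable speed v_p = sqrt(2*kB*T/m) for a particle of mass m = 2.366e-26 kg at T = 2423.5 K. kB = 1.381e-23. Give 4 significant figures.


Step 1: Numerator = 2*kB*T = 2*1.381e-23*2423.5 = 6.694e-20
Step 2: Ratio = 6.694e-20 / 2.366e-26 = 2.829e+06
Step 3: v_p = sqrt(2.829e+06) = 1682 m/s

1682


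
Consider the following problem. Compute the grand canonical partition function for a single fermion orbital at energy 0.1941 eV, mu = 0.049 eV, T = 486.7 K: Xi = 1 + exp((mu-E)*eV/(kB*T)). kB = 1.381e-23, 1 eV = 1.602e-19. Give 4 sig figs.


Step 1: (mu - E) = 0.049 - 0.1941 = -0.1451 eV
Step 2: x = (mu-E)*eV/(kB*T) = -0.1451*1.602e-19/(1.381e-23*486.7) = -3.458
Step 3: exp(x) = 0.03148
Step 4: Xi = 1 + 0.03148 = 1.031

1.031


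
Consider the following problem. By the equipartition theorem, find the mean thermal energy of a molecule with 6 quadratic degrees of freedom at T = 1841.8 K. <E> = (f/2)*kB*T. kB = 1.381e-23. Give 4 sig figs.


Step 1: f/2 = 6/2 = 3
Step 2: kB*T = 1.381e-23 * 1841.8 = 2.544e-20
Step 3: <E> = 3 * 2.544e-20 = 7.631e-20 J

7.631e-20


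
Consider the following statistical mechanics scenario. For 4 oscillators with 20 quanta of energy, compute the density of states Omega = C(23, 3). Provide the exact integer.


Step 1: Use binomial coefficient C(23, 3)
Step 2: Numerator = 23! / 20!
Step 3: Denominator = 3!
Step 4: Omega = 1771

1771


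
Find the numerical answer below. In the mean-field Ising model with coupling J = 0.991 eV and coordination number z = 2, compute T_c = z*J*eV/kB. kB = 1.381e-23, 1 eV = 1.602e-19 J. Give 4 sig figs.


Step 1: z*J = 2*0.991 = 1.982 eV
Step 2: Convert to Joules: 1.982*1.602e-19 = 3.175e-19 J
Step 3: T_c = 3.175e-19 / 1.381e-23 = 2.299e+04 K

2.299e+04


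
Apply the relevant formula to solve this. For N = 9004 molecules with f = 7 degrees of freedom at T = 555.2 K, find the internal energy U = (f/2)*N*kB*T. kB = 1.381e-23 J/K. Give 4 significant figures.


Step 1: f/2 = 7/2 = 3.5
Step 2: N*kB*T = 9004*1.381e-23*555.2 = 6.904e-17
Step 3: U = 3.5 * 6.904e-17 = 2.416e-16 J

2.416e-16


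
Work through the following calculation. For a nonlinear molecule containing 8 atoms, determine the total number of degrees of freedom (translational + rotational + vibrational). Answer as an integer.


Step 1: Translational DOF = 3
Step 2: Rotational DOF (nonlinear) = 3
Step 3: Vibrational DOF = 3*8 - 6 = 18
Step 4: Total = 3 + 3 + 18 = 24

24


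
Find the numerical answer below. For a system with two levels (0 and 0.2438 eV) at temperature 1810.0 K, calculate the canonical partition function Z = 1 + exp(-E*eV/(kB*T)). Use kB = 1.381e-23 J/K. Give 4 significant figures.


Step 1: Compute beta*E = E*eV/(kB*T) = 0.2438*1.602e-19/(1.381e-23*1810.0) = 1.563
Step 2: exp(-beta*E) = exp(-1.563) = 0.2096
Step 3: Z = 1 + 0.2096 = 1.21

1.21


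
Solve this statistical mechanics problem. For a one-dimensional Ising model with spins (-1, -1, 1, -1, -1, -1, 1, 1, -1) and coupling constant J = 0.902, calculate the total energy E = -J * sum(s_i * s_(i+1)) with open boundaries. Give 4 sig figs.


Step 1: Nearest-neighbor products: 1, -1, -1, 1, 1, -1, 1, -1
Step 2: Sum of products = 0
Step 3: E = -0.902 * 0 = 0

0


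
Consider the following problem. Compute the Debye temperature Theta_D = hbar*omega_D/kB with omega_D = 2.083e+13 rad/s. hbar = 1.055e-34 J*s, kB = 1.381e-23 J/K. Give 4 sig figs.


Step 1: hbar*omega_D = 1.055e-34 * 2.083e+13 = 2.198e-21 J
Step 2: Theta_D = 2.198e-21 / 1.381e-23
Step 3: Theta_D = 159.1 K

159.1


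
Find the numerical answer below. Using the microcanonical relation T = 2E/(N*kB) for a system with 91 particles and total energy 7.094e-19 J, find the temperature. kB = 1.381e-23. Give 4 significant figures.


Step 1: Numerator = 2*E = 2*7.094e-19 = 1.419e-18 J
Step 2: Denominator = N*kB = 91*1.381e-23 = 1.257e-21
Step 3: T = 1.419e-18 / 1.257e-21 = 1129 K

1129


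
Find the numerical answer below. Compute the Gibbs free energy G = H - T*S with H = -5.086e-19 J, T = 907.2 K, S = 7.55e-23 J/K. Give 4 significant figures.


Step 1: T*S = 907.2 * 7.55e-23 = 6.849e-20 J
Step 2: G = H - T*S = -5.086e-19 - 6.849e-20
Step 3: G = -5.771e-19 J

-5.771e-19


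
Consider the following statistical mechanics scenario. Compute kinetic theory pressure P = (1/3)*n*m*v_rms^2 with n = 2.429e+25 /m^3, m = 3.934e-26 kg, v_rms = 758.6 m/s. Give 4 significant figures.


Step 1: v_rms^2 = 758.6^2 = 5.755e+05
Step 2: n*m = 2.429e+25*3.934e-26 = 0.9556
Step 3: P = (1/3)*0.9556*5.755e+05 = 1.833e+05 Pa

1.833e+05


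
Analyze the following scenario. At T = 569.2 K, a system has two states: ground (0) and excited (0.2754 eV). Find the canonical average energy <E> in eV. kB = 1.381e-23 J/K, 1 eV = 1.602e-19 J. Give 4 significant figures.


Step 1: beta*E = 0.2754*1.602e-19/(1.381e-23*569.2) = 5.613
Step 2: exp(-beta*E) = 0.003651
Step 3: <E> = 0.2754*0.003651/(1+0.003651) = 0.001002 eV

0.001002


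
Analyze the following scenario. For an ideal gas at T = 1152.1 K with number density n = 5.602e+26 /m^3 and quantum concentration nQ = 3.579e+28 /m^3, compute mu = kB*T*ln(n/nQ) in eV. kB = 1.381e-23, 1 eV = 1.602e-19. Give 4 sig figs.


Step 1: n/nQ = 5.602e+26/3.579e+28 = 0.01565
Step 2: ln(n/nQ) = -4.157
Step 3: mu = kB*T*ln(n/nQ) = 1.591e-20*-4.157 = -6.614e-20 J
Step 4: Convert to eV: -6.614e-20/1.602e-19 = -0.4129 eV

-0.4129


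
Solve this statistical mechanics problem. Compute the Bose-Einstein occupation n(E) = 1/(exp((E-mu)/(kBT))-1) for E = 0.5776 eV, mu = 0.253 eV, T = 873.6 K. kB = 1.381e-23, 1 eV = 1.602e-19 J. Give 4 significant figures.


Step 1: (E - mu) = 0.3246 eV
Step 2: x = (E-mu)*eV/(kB*T) = 0.3246*1.602e-19/(1.381e-23*873.6) = 4.31
Step 3: exp(x) = 74.46
Step 4: n = 1/(exp(x)-1) = 0.01361

0.01361


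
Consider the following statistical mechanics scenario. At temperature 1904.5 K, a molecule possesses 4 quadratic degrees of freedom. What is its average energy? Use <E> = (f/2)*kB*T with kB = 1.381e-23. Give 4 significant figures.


Step 1: f/2 = 4/2 = 2
Step 2: kB*T = 1.381e-23 * 1904.5 = 2.63e-20
Step 3: <E> = 2 * 2.63e-20 = 5.26e-20 J

5.26e-20


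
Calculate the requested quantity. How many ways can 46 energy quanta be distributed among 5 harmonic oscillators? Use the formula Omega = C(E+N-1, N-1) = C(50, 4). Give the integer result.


Step 1: Use binomial coefficient C(50, 4)
Step 2: Numerator = 50! / 46!
Step 3: Denominator = 4!
Step 4: Omega = 230300

230300


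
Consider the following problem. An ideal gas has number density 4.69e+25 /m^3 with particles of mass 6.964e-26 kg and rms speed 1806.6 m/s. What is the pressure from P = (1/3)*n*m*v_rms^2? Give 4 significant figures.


Step 1: v_rms^2 = 1806.6^2 = 3.264e+06
Step 2: n*m = 4.69e+25*6.964e-26 = 3.266
Step 3: P = (1/3)*3.266*3.264e+06 = 3.553e+06 Pa

3.553e+06


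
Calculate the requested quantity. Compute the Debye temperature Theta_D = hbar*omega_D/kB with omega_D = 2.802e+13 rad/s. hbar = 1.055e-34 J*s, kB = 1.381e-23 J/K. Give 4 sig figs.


Step 1: hbar*omega_D = 1.055e-34 * 2.802e+13 = 2.956e-21 J
Step 2: Theta_D = 2.956e-21 / 1.381e-23
Step 3: Theta_D = 214.1 K

214.1


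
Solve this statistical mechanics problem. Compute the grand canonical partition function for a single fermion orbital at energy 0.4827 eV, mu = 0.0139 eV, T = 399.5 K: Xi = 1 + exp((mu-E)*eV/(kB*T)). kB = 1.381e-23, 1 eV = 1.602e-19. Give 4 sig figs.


Step 1: (mu - E) = 0.0139 - 0.4827 = -0.4688 eV
Step 2: x = (mu-E)*eV/(kB*T) = -0.4688*1.602e-19/(1.381e-23*399.5) = -13.61
Step 3: exp(x) = 1.225e-06
Step 4: Xi = 1 + 1.225e-06 = 1

1


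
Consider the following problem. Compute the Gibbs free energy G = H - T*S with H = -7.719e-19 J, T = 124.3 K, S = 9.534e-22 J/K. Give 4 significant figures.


Step 1: T*S = 124.3 * 9.534e-22 = 1.185e-19 J
Step 2: G = H - T*S = -7.719e-19 - 1.185e-19
Step 3: G = -8.904e-19 J

-8.904e-19


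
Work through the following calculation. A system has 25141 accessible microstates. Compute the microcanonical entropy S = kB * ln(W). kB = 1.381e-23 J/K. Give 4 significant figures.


Step 1: ln(W) = ln(25141) = 10.13
Step 2: S = kB * ln(W) = 1.381e-23 * 10.13
Step 3: S = 1.399e-22 J/K

1.399e-22


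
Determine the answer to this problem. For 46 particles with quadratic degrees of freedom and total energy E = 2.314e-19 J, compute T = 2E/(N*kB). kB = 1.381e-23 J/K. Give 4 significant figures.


Step 1: Numerator = 2*E = 2*2.314e-19 = 4.628e-19 J
Step 2: Denominator = N*kB = 46*1.381e-23 = 6.353e-22
Step 3: T = 4.628e-19 / 6.353e-22 = 728.5 K

728.5


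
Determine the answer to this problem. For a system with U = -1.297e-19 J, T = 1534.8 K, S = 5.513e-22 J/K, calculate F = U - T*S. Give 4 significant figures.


Step 1: T*S = 1534.8 * 5.513e-22 = 8.461e-19 J
Step 2: F = U - T*S = -1.297e-19 - 8.461e-19
Step 3: F = -9.758e-19 J

-9.758e-19


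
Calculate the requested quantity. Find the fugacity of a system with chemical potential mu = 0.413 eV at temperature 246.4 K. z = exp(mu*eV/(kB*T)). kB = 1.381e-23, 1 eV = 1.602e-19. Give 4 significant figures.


Step 1: Convert mu to Joules: 0.413*1.602e-19 = 6.616e-20 J
Step 2: kB*T = 1.381e-23*246.4 = 3.403e-21 J
Step 3: mu/(kB*T) = 19.44
Step 4: z = exp(19.44) = 2.781e+08

2.781e+08


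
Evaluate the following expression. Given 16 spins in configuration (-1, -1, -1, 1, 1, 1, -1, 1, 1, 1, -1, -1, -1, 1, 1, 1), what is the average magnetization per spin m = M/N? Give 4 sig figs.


Step 1: Count up spins (+1): 9, down spins (-1): 7
Step 2: Total magnetization M = 9 - 7 = 2
Step 3: m = M/N = 2/16 = 0.125

0.125


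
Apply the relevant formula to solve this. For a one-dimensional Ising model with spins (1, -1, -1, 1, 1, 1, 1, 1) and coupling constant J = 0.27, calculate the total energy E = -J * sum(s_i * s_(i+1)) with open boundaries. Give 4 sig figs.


Step 1: Nearest-neighbor products: -1, 1, -1, 1, 1, 1, 1
Step 2: Sum of products = 3
Step 3: E = -0.27 * 3 = -0.81

-0.81


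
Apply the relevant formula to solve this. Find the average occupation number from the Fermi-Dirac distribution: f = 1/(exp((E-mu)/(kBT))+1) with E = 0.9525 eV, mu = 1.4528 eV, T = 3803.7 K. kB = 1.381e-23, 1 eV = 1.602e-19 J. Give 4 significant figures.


Step 1: (E - mu) = 0.9525 - 1.4528 = -0.5003 eV
Step 2: Convert: (E-mu)*eV = -8.015e-20 J
Step 3: x = (E-mu)*eV/(kB*T) = -1.526
Step 4: f = 1/(exp(-1.526)+1) = 0.8214

0.8214


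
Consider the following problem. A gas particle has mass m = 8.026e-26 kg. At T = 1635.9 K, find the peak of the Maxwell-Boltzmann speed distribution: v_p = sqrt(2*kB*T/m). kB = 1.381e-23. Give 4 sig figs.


Step 1: Numerator = 2*kB*T = 2*1.381e-23*1635.9 = 4.518e-20
Step 2: Ratio = 4.518e-20 / 8.026e-26 = 5.63e+05
Step 3: v_p = sqrt(5.63e+05) = 750.3 m/s

750.3


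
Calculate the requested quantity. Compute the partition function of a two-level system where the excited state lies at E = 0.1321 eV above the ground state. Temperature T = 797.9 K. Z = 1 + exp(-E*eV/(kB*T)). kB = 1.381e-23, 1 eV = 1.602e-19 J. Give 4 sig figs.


Step 1: Compute beta*E = E*eV/(kB*T) = 0.1321*1.602e-19/(1.381e-23*797.9) = 1.921
Step 2: exp(-beta*E) = exp(-1.921) = 0.1465
Step 3: Z = 1 + 0.1465 = 1.147

1.147


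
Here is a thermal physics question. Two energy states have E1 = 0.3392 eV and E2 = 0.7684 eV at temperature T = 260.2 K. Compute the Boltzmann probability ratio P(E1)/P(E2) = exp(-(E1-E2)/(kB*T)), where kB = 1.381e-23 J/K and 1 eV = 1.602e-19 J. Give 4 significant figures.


Step 1: Compute energy difference dE = E1 - E2 = 0.3392 - 0.7684 = -0.4292 eV
Step 2: Convert to Joules: dE_J = -0.4292 * 1.602e-19 = -6.876e-20 J
Step 3: Compute exponent = -dE_J / (kB * T) = -(-6.876e-20) / (1.381e-23 * 260.2) = 19.13
Step 4: P(E1)/P(E2) = exp(19.13) = 2.042e+08

2.042e+08


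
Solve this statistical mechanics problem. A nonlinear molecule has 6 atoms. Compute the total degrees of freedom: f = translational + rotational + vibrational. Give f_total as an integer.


Step 1: Translational DOF = 3
Step 2: Rotational DOF (nonlinear) = 3
Step 3: Vibrational DOF = 3*6 - 6 = 12
Step 4: Total = 3 + 3 + 12 = 18

18


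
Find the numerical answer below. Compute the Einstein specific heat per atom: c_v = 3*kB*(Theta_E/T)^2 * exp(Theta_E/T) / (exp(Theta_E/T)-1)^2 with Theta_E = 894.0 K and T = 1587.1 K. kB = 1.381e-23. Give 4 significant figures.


Step 1: x = Theta_E/T = 894.0/1587.1 = 0.5633
Step 2: x^2 = 0.3173
Step 3: exp(x) = 1.756
Step 4: c_v = 3*1.381e-23*0.3173*1.756/(1.756-1)^2 = 4.035e-23

4.035e-23


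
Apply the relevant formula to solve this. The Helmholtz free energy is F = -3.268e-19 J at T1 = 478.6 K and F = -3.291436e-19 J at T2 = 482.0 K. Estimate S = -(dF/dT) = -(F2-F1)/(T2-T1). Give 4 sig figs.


Step 1: dF = F2 - F1 = -3.291436e-19 - (-3.268e-19) = -2.3436e-21 J
Step 2: dT = T2 - T1 = 482.0 - 478.6 = 3.4 K
Step 3: S = -dF/dT = -(-2.3436e-21)/3.4 = 6.893e-22 J/K

6.893e-22


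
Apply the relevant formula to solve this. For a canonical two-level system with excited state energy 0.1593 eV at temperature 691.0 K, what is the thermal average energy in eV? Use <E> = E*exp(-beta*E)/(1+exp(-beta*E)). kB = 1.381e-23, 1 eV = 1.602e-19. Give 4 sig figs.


Step 1: beta*E = 0.1593*1.602e-19/(1.381e-23*691.0) = 2.674
Step 2: exp(-beta*E) = 0.06896
Step 3: <E> = 0.1593*0.06896/(1+0.06896) = 0.01028 eV

0.01028


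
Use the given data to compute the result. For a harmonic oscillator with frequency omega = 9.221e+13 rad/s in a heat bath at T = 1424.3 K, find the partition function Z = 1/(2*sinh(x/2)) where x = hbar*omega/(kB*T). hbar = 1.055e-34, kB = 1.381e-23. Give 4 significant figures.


Step 1: Compute x = hbar*omega/(kB*T) = 1.055e-34*9.221e+13/(1.381e-23*1424.3) = 0.4946
Step 2: x/2 = 0.2473
Step 3: sinh(x/2) = 0.2498
Step 4: Z = 1/(2*0.2498) = 2.001

2.001


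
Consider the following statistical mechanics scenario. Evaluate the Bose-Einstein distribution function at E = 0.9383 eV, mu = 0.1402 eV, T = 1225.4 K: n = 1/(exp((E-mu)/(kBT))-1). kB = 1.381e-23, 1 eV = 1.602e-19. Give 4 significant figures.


Step 1: (E - mu) = 0.7981 eV
Step 2: x = (E-mu)*eV/(kB*T) = 0.7981*1.602e-19/(1.381e-23*1225.4) = 7.555
Step 3: exp(x) = 1911
Step 4: n = 1/(exp(x)-1) = 0.0005236

0.0005236


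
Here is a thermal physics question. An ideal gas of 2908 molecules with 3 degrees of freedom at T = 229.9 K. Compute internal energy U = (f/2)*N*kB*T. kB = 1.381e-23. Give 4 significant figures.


Step 1: f/2 = 3/2 = 1.5
Step 2: N*kB*T = 2908*1.381e-23*229.9 = 9.233e-18
Step 3: U = 1.5 * 9.233e-18 = 1.385e-17 J

1.385e-17


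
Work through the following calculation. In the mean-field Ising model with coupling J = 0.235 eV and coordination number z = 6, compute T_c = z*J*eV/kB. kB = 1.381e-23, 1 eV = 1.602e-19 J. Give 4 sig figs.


Step 1: z*J = 6*0.235 = 1.41 eV
Step 2: Convert to Joules: 1.41*1.602e-19 = 2.259e-19 J
Step 3: T_c = 2.259e-19 / 1.381e-23 = 1.636e+04 K

1.636e+04


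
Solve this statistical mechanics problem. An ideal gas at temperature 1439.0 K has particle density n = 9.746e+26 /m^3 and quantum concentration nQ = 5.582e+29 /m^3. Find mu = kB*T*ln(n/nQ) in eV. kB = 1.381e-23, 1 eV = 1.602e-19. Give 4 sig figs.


Step 1: n/nQ = 9.746e+26/5.582e+29 = 0.001746
Step 2: ln(n/nQ) = -6.35
Step 3: mu = kB*T*ln(n/nQ) = 1.987e-20*-6.35 = -1.262e-19 J
Step 4: Convert to eV: -1.262e-19/1.602e-19 = -0.7878 eV

-0.7878


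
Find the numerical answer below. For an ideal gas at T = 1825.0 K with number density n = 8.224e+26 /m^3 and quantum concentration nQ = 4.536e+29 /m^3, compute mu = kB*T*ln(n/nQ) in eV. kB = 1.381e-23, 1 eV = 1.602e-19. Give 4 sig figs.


Step 1: n/nQ = 8.224e+26/4.536e+29 = 0.001813
Step 2: ln(n/nQ) = -6.313
Step 3: mu = kB*T*ln(n/nQ) = 2.52e-20*-6.313 = -1.591e-19 J
Step 4: Convert to eV: -1.591e-19/1.602e-19 = -0.9931 eV

-0.9931


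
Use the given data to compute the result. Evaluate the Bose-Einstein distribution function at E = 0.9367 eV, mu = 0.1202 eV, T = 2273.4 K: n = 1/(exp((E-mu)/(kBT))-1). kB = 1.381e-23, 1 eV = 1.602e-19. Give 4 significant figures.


Step 1: (E - mu) = 0.8165 eV
Step 2: x = (E-mu)*eV/(kB*T) = 0.8165*1.602e-19/(1.381e-23*2273.4) = 4.166
Step 3: exp(x) = 64.48
Step 4: n = 1/(exp(x)-1) = 0.01575

0.01575


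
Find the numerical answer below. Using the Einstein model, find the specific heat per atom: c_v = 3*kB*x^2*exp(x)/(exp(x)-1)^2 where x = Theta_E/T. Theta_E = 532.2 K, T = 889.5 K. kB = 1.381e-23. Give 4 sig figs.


Step 1: x = Theta_E/T = 532.2/889.5 = 0.5983
Step 2: x^2 = 0.358
Step 3: exp(x) = 1.819
Step 4: c_v = 3*1.381e-23*0.358*1.819/(1.819-1)^2 = 4.022e-23

4.022e-23


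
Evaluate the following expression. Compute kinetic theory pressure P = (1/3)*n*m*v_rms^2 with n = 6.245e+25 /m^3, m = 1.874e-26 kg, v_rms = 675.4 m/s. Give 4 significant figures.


Step 1: v_rms^2 = 675.4^2 = 4.562e+05
Step 2: n*m = 6.245e+25*1.874e-26 = 1.17
Step 3: P = (1/3)*1.17*4.562e+05 = 1.78e+05 Pa

1.78e+05


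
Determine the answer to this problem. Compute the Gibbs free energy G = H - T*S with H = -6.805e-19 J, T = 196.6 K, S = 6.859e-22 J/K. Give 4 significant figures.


Step 1: T*S = 196.6 * 6.859e-22 = 1.348e-19 J
Step 2: G = H - T*S = -6.805e-19 - 1.348e-19
Step 3: G = -8.153e-19 J

-8.153e-19


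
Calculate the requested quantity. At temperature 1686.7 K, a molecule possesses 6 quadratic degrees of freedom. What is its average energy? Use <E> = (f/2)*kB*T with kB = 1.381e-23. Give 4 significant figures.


Step 1: f/2 = 6/2 = 3
Step 2: kB*T = 1.381e-23 * 1686.7 = 2.329e-20
Step 3: <E> = 3 * 2.329e-20 = 6.988e-20 J

6.988e-20


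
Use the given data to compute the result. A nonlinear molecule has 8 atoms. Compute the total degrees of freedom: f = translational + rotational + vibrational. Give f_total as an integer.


Step 1: Translational DOF = 3
Step 2: Rotational DOF (nonlinear) = 3
Step 3: Vibrational DOF = 3*8 - 6 = 18
Step 4: Total = 3 + 3 + 18 = 24

24


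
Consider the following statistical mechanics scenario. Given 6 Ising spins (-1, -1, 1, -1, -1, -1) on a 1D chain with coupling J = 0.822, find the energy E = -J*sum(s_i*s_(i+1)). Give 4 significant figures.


Step 1: Nearest-neighbor products: 1, -1, -1, 1, 1
Step 2: Sum of products = 1
Step 3: E = -0.822 * 1 = -0.822

-0.822


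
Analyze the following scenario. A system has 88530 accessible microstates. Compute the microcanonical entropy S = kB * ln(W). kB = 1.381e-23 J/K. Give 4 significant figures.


Step 1: ln(W) = ln(88530) = 11.39
Step 2: S = kB * ln(W) = 1.381e-23 * 11.39
Step 3: S = 1.573e-22 J/K

1.573e-22


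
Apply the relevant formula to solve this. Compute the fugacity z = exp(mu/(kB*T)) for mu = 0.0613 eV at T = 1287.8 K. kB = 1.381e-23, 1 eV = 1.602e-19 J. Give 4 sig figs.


Step 1: Convert mu to Joules: 0.0613*1.602e-19 = 9.82e-21 J
Step 2: kB*T = 1.381e-23*1287.8 = 1.778e-20 J
Step 3: mu/(kB*T) = 0.5522
Step 4: z = exp(0.5522) = 1.737

1.737


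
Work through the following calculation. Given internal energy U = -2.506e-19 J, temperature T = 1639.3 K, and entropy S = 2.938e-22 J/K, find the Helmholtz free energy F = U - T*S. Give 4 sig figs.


Step 1: T*S = 1639.3 * 2.938e-22 = 4.816e-19 J
Step 2: F = U - T*S = -2.506e-19 - 4.816e-19
Step 3: F = -7.322e-19 J

-7.322e-19


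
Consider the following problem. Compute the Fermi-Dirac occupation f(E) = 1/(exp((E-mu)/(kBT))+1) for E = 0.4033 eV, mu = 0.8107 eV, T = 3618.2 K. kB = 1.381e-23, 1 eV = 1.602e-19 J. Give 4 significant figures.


Step 1: (E - mu) = 0.4033 - 0.8107 = -0.4074 eV
Step 2: Convert: (E-mu)*eV = -6.527e-20 J
Step 3: x = (E-mu)*eV/(kB*T) = -1.306
Step 4: f = 1/(exp(-1.306)+1) = 0.7869

0.7869


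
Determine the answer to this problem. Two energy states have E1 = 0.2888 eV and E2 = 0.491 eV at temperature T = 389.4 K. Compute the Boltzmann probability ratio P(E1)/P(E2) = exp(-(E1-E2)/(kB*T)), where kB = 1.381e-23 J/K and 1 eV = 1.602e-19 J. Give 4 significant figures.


Step 1: Compute energy difference dE = E1 - E2 = 0.2888 - 0.491 = -0.2022 eV
Step 2: Convert to Joules: dE_J = -0.2022 * 1.602e-19 = -3.239e-20 J
Step 3: Compute exponent = -dE_J / (kB * T) = -(-3.239e-20) / (1.381e-23 * 389.4) = 6.024
Step 4: P(E1)/P(E2) = exp(6.024) = 413.1

413.1


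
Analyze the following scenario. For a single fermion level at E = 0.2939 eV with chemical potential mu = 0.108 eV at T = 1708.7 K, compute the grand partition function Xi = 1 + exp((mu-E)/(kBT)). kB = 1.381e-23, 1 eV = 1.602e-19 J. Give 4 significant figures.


Step 1: (mu - E) = 0.108 - 0.2939 = -0.1859 eV
Step 2: x = (mu-E)*eV/(kB*T) = -0.1859*1.602e-19/(1.381e-23*1708.7) = -1.262
Step 3: exp(x) = 0.2831
Step 4: Xi = 1 + 0.2831 = 1.283

1.283


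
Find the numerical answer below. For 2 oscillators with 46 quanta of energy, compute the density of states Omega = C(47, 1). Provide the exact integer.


Step 1: Use binomial coefficient C(47, 1)
Step 2: Numerator = 47! / 46!
Step 3: Denominator = 1!
Step 4: Omega = 47

47


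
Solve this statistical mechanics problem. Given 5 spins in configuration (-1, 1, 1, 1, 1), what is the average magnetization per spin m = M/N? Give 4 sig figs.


Step 1: Count up spins (+1): 4, down spins (-1): 1
Step 2: Total magnetization M = 4 - 1 = 3
Step 3: m = M/N = 3/5 = 0.6

0.6


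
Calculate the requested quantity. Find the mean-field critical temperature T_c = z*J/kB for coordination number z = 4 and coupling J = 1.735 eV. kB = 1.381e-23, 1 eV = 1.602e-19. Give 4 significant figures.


Step 1: z*J = 4*1.735 = 6.94 eV
Step 2: Convert to Joules: 6.94*1.602e-19 = 1.112e-18 J
Step 3: T_c = 1.112e-18 / 1.381e-23 = 8.051e+04 K

8.051e+04


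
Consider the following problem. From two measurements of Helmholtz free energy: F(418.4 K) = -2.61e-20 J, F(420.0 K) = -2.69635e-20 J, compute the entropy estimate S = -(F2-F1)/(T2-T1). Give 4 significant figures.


Step 1: dF = F2 - F1 = -2.69635e-20 - (-2.61e-20) = -8.635e-22 J
Step 2: dT = T2 - T1 = 420.0 - 418.4 = 1.6 K
Step 3: S = -dF/dT = -(-8.635e-22)/1.6 = 5.397e-22 J/K

5.397e-22


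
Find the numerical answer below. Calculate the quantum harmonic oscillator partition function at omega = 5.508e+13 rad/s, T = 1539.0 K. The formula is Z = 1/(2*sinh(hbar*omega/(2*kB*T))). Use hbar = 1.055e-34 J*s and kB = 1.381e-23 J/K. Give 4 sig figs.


Step 1: Compute x = hbar*omega/(kB*T) = 1.055e-34*5.508e+13/(1.381e-23*1539.0) = 0.2734
Step 2: x/2 = 0.1367
Step 3: sinh(x/2) = 0.1371
Step 4: Z = 1/(2*0.1371) = 3.646

3.646


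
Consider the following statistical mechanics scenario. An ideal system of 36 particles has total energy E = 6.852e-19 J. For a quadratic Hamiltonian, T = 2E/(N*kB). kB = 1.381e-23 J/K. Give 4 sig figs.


Step 1: Numerator = 2*E = 2*6.852e-19 = 1.37e-18 J
Step 2: Denominator = N*kB = 36*1.381e-23 = 4.972e-22
Step 3: T = 1.37e-18 / 4.972e-22 = 2756 K

2756


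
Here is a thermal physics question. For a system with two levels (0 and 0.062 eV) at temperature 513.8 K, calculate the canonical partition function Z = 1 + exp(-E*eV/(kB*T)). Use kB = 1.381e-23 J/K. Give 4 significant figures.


Step 1: Compute beta*E = E*eV/(kB*T) = 0.062*1.602e-19/(1.381e-23*513.8) = 1.4
Step 2: exp(-beta*E) = exp(-1.4) = 0.2466
Step 3: Z = 1 + 0.2466 = 1.247

1.247


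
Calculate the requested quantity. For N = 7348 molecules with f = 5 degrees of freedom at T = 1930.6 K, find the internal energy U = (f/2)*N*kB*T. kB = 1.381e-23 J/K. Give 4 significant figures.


Step 1: f/2 = 5/2 = 2.5
Step 2: N*kB*T = 7348*1.381e-23*1930.6 = 1.959e-16
Step 3: U = 2.5 * 1.959e-16 = 4.898e-16 J

4.898e-16


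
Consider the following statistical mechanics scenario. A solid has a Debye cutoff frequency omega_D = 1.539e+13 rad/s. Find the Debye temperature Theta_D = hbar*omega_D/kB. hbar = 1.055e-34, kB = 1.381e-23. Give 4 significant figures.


Step 1: hbar*omega_D = 1.055e-34 * 1.539e+13 = 1.624e-21 J
Step 2: Theta_D = 1.624e-21 / 1.381e-23
Step 3: Theta_D = 117.6 K

117.6


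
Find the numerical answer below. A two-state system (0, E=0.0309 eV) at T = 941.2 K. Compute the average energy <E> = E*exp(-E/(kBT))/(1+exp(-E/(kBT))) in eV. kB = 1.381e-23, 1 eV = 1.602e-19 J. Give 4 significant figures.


Step 1: beta*E = 0.0309*1.602e-19/(1.381e-23*941.2) = 0.3808
Step 2: exp(-beta*E) = 0.6833
Step 3: <E> = 0.0309*0.6833/(1+0.6833) = 0.01254 eV

0.01254


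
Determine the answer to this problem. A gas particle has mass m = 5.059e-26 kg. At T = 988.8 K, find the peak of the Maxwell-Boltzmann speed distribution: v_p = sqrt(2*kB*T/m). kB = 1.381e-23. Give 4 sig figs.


Step 1: Numerator = 2*kB*T = 2*1.381e-23*988.8 = 2.731e-20
Step 2: Ratio = 2.731e-20 / 5.059e-26 = 5.398e+05
Step 3: v_p = sqrt(5.398e+05) = 734.7 m/s

734.7


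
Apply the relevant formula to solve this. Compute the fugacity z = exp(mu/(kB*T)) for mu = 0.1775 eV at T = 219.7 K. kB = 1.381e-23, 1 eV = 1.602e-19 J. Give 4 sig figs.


Step 1: Convert mu to Joules: 0.1775*1.602e-19 = 2.844e-20 J
Step 2: kB*T = 1.381e-23*219.7 = 3.034e-21 J
Step 3: mu/(kB*T) = 9.372
Step 4: z = exp(9.372) = 1.176e+04

1.176e+04


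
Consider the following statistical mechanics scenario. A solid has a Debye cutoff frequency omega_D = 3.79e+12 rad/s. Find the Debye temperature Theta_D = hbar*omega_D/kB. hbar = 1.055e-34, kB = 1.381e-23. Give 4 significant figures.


Step 1: hbar*omega_D = 1.055e-34 * 3.79e+12 = 3.998e-22 J
Step 2: Theta_D = 3.998e-22 / 1.381e-23
Step 3: Theta_D = 28.95 K

28.95


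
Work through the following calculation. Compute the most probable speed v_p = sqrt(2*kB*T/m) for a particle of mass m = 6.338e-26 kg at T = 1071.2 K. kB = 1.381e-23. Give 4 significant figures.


Step 1: Numerator = 2*kB*T = 2*1.381e-23*1071.2 = 2.959e-20
Step 2: Ratio = 2.959e-20 / 6.338e-26 = 4.668e+05
Step 3: v_p = sqrt(4.668e+05) = 683.2 m/s

683.2


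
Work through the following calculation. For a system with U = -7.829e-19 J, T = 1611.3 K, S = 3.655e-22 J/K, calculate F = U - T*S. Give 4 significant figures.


Step 1: T*S = 1611.3 * 3.655e-22 = 5.889e-19 J
Step 2: F = U - T*S = -7.829e-19 - 5.889e-19
Step 3: F = -1.372e-18 J

-1.372e-18


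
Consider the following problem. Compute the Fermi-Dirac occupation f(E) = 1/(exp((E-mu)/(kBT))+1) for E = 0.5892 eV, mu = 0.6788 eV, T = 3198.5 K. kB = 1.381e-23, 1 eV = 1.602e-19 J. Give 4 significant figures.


Step 1: (E - mu) = 0.5892 - 0.6788 = -0.0896 eV
Step 2: Convert: (E-mu)*eV = -1.435e-20 J
Step 3: x = (E-mu)*eV/(kB*T) = -0.325
Step 4: f = 1/(exp(-0.325)+1) = 0.5805

0.5805


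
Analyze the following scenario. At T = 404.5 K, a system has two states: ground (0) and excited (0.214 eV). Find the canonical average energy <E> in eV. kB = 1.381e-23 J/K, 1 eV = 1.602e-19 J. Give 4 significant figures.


Step 1: beta*E = 0.214*1.602e-19/(1.381e-23*404.5) = 6.137
Step 2: exp(-beta*E) = 0.002161
Step 3: <E> = 0.214*0.002161/(1+0.002161) = 0.0004615 eV

0.0004615


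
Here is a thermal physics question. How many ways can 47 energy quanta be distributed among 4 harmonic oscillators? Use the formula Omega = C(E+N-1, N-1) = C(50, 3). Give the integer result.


Step 1: Use binomial coefficient C(50, 3)
Step 2: Numerator = 50! / 47!
Step 3: Denominator = 3!
Step 4: Omega = 19600

19600


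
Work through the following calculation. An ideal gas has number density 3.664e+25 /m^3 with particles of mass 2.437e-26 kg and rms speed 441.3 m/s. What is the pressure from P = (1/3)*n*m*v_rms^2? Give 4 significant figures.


Step 1: v_rms^2 = 441.3^2 = 1.947e+05
Step 2: n*m = 3.664e+25*2.437e-26 = 0.8929
Step 3: P = (1/3)*0.8929*1.947e+05 = 5.796e+04 Pa

5.796e+04


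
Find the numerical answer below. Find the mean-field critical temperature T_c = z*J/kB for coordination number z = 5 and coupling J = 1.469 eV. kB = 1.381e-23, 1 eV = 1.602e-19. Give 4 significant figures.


Step 1: z*J = 5*1.469 = 7.345 eV
Step 2: Convert to Joules: 7.345*1.602e-19 = 1.177e-18 J
Step 3: T_c = 1.177e-18 / 1.381e-23 = 8.52e+04 K

8.52e+04


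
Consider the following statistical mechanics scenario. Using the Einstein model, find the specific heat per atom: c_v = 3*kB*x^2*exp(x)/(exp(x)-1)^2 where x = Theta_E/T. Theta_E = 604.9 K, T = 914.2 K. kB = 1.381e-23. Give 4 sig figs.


Step 1: x = Theta_E/T = 604.9/914.2 = 0.6617
Step 2: x^2 = 0.4378
Step 3: exp(x) = 1.938
Step 4: c_v = 3*1.381e-23*0.4378*1.938/(1.938-1)^2 = 3.995e-23

3.995e-23


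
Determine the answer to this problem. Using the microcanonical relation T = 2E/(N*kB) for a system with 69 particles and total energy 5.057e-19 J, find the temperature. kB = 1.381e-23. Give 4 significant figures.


Step 1: Numerator = 2*E = 2*5.057e-19 = 1.011e-18 J
Step 2: Denominator = N*kB = 69*1.381e-23 = 9.529e-22
Step 3: T = 1.011e-18 / 9.529e-22 = 1061 K

1061
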